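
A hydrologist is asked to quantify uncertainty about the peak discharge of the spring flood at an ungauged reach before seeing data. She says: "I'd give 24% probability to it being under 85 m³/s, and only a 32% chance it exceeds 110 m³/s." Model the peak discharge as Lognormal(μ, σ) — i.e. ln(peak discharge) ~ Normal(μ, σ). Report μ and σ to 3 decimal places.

If T ~ Lognormal(μ,σ) then ln T ~ Normal(μ,σ), so the p-quantile of ln T is μ + z_p·σ.
ln(85) = 4.443 and ln(110) = 4.7; z_{0.24} = -0.7063, z_{0.68} = 0.4677.
σ = (4.7 − 4.443)/(0.4677 − (-0.7063)) = 0.220.
μ = 4.443 − (-0.7063)·0.220 = 4.598.

μ ≈ 4.598, σ ≈ 0.220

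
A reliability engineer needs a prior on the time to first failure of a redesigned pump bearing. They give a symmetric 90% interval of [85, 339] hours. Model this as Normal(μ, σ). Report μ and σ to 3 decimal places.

A symmetric 90% interval runs μ ± z·σ with z = 1.645.
Half-width = 127, so σ = 127/1.645 = 77.211.
μ is the interval midpoint, 212.000.

μ = 212.000, σ = 77.211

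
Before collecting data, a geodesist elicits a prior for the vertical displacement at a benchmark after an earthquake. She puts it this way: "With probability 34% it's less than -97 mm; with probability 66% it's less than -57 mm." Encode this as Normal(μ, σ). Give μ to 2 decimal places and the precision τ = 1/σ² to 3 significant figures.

For Normal(μ,σ), the p-quantile is μ + z_p·σ. Here z_{0.34} = -0.4125, z_{0.66} = 0.4125.
So -97 = μ − 0.4125σ and -57 = μ + 0.4125σ.
Subtracting: σ = (-57 − -97)/(0.4125 − (-0.4125)) = 48.49.
Then μ = -97 − (-0.4125)·48.49 = -77.00.
Precision τ = 1/σ² = 1/48.49² = 0.000425.

μ = -77.00, τ = 0.000425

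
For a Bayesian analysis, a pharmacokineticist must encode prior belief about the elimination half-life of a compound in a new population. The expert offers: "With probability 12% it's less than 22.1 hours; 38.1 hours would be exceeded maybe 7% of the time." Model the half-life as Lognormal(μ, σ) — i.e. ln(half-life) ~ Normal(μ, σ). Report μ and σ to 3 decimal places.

μ ≈ 3.337, σ ≈ 0.205

If T ~ Lognormal(μ,σ) then ln T ~ Normal(μ,σ), so the p-quantile of ln T is μ + z_p·σ.
ln(22.1) = 3.096 and ln(38.1) = 3.64; z_{0.12} = -1.175, z_{0.93} = 1.476.
σ = (3.64 − 3.096)/(1.476 − (-1.175)) = 0.205.
μ = 3.096 − (-1.175)·0.205 = 3.337.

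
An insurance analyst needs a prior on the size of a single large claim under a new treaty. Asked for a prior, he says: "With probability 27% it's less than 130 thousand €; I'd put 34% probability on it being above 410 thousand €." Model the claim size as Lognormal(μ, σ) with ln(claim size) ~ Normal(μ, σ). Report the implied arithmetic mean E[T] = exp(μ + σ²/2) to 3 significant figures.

If T ~ Lognormal(μ,σ) then ln T ~ Normal(μ,σ), so the p-quantile of ln T is μ + z_p·σ.
ln(130) = 4.868 and ln(410) = 6.016; z_{0.27} = -0.6128, z_{0.66} = 0.4125.
σ = (6.016 − 4.868)/(0.4125 − (-0.6128)) = 1.120.
μ = 4.868 − (-0.6128)·1.120 = 5.554.
E[T] = exp(μ + σ²/2) = exp(5.554 + 0.6275) = 484 thousand €.

E[T] ≈ 484 thousand €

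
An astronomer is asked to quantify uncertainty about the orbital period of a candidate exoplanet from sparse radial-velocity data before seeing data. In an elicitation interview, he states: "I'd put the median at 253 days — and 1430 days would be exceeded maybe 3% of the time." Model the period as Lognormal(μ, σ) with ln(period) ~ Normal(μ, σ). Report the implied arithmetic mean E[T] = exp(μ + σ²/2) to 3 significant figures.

If T ~ Lognormal(μ,σ) then ln T ~ Normal(μ,σ), so the p-quantile of ln T is μ + z_p·σ.
ln(253) = 5.533 and ln(1430) = 7.265; z_{0.5} = 0, z_{0.97} = 1.881.
σ = (7.265 − 5.533)/(1.881 − (0)) = 0.921.
μ = 5.533 − (0)·0.921 = 5.533.
E[T] = exp(μ + σ²/2) = exp(5.533 + 0.4240) = 387 days.

E[T] ≈ 387 days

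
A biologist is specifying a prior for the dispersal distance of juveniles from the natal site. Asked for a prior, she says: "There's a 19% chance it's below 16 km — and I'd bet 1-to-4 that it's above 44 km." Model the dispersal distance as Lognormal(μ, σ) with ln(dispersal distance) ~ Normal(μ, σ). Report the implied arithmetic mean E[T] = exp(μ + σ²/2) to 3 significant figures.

If T ~ Lognormal(μ,σ) then ln T ~ Normal(μ,σ), so the p-quantile of ln T is μ + z_p·σ.
ln(16) = 2.773 and ln(44) = 3.784; z_{0.19} = -0.8779, z_{0.8} = 0.8416.
σ = (3.784 − 2.773)/(0.8416 − (-0.8779)) = 0.588.
μ = 2.773 − (-0.8779)·0.588 = 3.289.
E[T] = exp(μ + σ²/2) = exp(3.289 + 0.1731) = 31.9 km.

E[T] ≈ 31.9 km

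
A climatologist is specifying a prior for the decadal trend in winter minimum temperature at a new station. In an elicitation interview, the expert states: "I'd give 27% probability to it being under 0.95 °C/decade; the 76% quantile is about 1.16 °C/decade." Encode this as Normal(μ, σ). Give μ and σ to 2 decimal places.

μ = 1.05, σ = 0.16

For Normal(μ,σ), the p-quantile is μ + z_p·σ. Here z_{0.27} = -0.6128, z_{0.76} = 0.7063.
So 0.95 = μ − 0.6128σ and 1.16 = μ + 0.7063σ.
Subtracting: σ = (1.16 − 0.95)/(0.7063 − (-0.6128)) = 0.16.
Then μ = 0.95 − (-0.6128)·0.16 = 1.05.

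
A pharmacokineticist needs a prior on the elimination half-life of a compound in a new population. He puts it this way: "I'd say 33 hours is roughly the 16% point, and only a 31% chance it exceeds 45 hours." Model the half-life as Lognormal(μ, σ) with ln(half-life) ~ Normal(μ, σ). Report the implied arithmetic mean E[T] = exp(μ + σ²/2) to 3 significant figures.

If T ~ Lognormal(μ,σ) then ln T ~ Normal(μ,σ), so the p-quantile of ln T is μ + z_p·σ.
ln(33) = 3.497 and ln(45) = 3.807; z_{0.16} = -0.9945, z_{0.69} = 0.4959.
σ = (3.807 − 3.497)/(0.4959 − (-0.9945)) = 0.208.
μ = 3.497 − (-0.9945)·0.208 = 3.703.
E[T] = exp(μ + σ²/2) = exp(3.703 + 0.0217) = 41.5 hours.

E[T] ≈ 41.5 hours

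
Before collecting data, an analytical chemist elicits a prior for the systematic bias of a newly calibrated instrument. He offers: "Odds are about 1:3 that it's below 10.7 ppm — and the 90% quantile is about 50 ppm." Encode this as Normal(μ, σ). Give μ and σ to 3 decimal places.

μ = 24.252, σ = 20.092

The p-quantile of Normal(μ,σ) is μ + z_p·σ, with z_{0.25} = -0.6745 and z_{0.9} = 1.282.
Eliminate σ: μ = (z₂·x₁ − z₁·x₂)/(z₂ − z₁) = (1.282·10.7 − (-0.6745)·50)/1.956 = 24.252.
Then σ = (x₂ − x₁)/(z₂ − z₁) = (50 − 10.7)/1.956 = 20.092.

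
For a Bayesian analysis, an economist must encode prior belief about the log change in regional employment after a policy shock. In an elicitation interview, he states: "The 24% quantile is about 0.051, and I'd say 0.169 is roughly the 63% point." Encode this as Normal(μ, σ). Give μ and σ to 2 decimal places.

For Normal(μ,σ), the p-quantile is μ + z_p·σ. Here z_{0.24} = -0.7063, z_{0.63} = 0.3319.
So 0.051 = μ − 0.7063σ and 0.169 = μ + 0.3319σ.
Subtracting: σ = (0.169 − 0.051)/(0.3319 − (-0.7063)) = 0.11.
Then μ = 0.051 − (-0.7063)·0.11 = 0.13.

μ = 0.13, σ = 0.11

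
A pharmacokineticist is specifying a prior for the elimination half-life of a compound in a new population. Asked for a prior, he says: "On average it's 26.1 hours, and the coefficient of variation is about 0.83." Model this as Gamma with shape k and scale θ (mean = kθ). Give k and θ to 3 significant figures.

k ≈ 1.45, θ ≈ 18

For Gamma(k, scale θ): mean = kθ, variance = kθ², so CV = 1/√k.
CV = 0.83, hence k = 1/CV² = 1.45.
Then θ = mean/k = 26.1/1.45 = 18.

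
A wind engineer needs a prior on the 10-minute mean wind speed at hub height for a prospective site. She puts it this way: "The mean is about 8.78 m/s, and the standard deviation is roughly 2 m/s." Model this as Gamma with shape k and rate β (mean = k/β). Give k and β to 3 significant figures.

For Gamma(k, rate β): mean = k/β, variance = k/β², so CV = 1/√k.
CV = SD/mean = 2/8.78 = 0.2278, hence k = 1/CV² = 19.3.
Then β = k/mean = 19.3/8.78 = 2.19.

k ≈ 19.3, β ≈ 2.19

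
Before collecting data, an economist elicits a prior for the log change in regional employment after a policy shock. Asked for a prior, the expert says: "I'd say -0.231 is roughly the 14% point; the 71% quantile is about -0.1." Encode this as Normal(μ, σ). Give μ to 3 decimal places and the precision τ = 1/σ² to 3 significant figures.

μ = -0.144, τ = 156

The p-quantile of Normal(μ,σ) is μ + z_p·σ, with z_{0.14} = -1.08 and z_{0.71} = 0.5534.
Eliminate σ: μ = (z₂·x₁ − z₁·x₂)/(z₂ − z₁) = (0.5534·-0.231 − (-1.08)·-0.1)/1.634 = -0.144.
Then σ = (x₂ − x₁)/(z₂ − z₁) = (-0.1 − -0.231)/1.634 = 0.080.
Precision τ = 1/σ² = 1/0.08019² = 156.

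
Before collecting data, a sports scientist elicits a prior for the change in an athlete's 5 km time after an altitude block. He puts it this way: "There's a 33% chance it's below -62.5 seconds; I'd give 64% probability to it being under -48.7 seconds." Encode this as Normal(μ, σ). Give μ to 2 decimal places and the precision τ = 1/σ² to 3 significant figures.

For Normal(μ,σ), the p-quantile is μ + z_p·σ. Here z_{0.33} = -0.4399, z_{0.64} = 0.3585.
So -62.5 = μ − 0.4399σ and -48.7 = μ + 0.3585σ.
Subtracting: σ = (-48.7 − -62.5)/(0.3585 − (-0.4399)) = 17.29.
Then μ = -62.5 − (-0.4399)·17.29 = -54.90.
Precision τ = 1/σ² = 1/17.29² = 0.00335.

μ = -54.90, τ = 0.00335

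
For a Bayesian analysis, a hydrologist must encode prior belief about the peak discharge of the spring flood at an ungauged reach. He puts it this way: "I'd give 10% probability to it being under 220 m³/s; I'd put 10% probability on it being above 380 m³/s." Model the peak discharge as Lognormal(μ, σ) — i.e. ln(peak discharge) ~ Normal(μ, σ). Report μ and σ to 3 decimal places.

If T ~ Lognormal(μ,σ) then ln T ~ Normal(μ,σ), so the p-quantile of ln T is μ + z_p·σ.
ln(220) = 5.394 and ln(380) = 5.94; z_{0.1} = -1.282, z_{0.9} = 1.282.
σ = (5.94 − 5.394)/(1.282 − (-1.282)) = 0.213.
μ = 5.394 − (-1.282)·0.213 = 5.667.

μ ≈ 5.667, σ ≈ 0.213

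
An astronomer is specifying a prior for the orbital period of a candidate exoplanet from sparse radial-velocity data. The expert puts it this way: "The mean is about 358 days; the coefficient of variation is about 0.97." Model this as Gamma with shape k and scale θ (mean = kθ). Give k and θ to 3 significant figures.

For Gamma(k, scale θ): mean = kθ, variance = kθ², so CV = 1/√k.
CV = 0.97, hence k = 1/CV² = 1.06.
Then θ = mean/k = 358/1.06 = 337.

k ≈ 1.06, θ ≈ 337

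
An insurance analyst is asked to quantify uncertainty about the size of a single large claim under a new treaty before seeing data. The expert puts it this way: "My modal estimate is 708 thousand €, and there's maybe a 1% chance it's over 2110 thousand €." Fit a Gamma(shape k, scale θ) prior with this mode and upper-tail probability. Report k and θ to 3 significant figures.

k ≈ 4.78, θ ≈ 187

Gamma(k,θ) with k>1 has mode (k−1)θ, so θ = 708/(k−1).
Need P(X < 2110) = 0.99 with θ tied to k this way. Start at k = 2, θ = 708: P(X<2110) ≈ 0.798.
Too low — raise k to concentrate. Iterating converges to k ≈ 4.78.
Then θ = 708/(4.78−1) ≈ 187.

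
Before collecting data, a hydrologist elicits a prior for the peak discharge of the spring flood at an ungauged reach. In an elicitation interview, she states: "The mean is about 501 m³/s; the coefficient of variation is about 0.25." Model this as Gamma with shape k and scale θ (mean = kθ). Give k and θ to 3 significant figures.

For Gamma(k, scale θ): mean = kθ, variance = kθ², so CV = 1/√k.
CV = 0.25, hence k = 1/CV² = 16.
Then θ = mean/k = 501/16 = 31.3.

k ≈ 16, θ ≈ 31.3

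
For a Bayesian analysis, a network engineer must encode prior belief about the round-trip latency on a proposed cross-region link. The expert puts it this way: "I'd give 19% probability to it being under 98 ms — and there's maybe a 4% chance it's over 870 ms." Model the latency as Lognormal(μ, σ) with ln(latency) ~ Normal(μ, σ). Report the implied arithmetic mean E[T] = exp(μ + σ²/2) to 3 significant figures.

If T ~ Lognormal(μ,σ) then ln T ~ Normal(μ,σ), so the p-quantile of ln T is μ + z_p·σ.
ln(98) = 4.585 and ln(870) = 6.768; z_{0.19} = -0.8779, z_{0.96} = 1.751.
σ = (6.768 − 4.585)/(1.751 − (-0.8779)) = 0.831.
μ = 4.585 − (-0.8779)·0.831 = 5.314.
E[T] = exp(μ + σ²/2) = exp(5.314 + 0.3450) = 287 ms.

E[T] ≈ 287 ms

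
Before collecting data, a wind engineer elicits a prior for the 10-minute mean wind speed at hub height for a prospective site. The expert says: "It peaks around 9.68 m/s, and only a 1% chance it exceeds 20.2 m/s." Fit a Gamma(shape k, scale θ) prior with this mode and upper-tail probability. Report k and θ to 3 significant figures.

k ≈ 10, θ ≈ 1.08

Gamma(k,θ) with k>1 has mode (k−1)θ, so θ = 9.68/(k−1).
Need P(X < 20.2) = 0.99 with θ tied to k this way. Start at k = 2, θ = 9.68: P(X<20.2) ≈ 0.617.
Too low — raise k to concentrate. Iterating converges to k ≈ 10.
Then θ = 9.68/(10−1) ≈ 1.08.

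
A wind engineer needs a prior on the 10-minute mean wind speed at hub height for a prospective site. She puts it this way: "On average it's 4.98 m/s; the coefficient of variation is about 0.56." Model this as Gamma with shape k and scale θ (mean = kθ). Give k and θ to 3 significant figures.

For Gamma(k, scale θ): mean = kθ, variance = kθ², so CV = 1/√k.
CV = 0.56, hence k = 1/CV² = 3.19.
Then θ = mean/k = 4.98/3.19 = 1.56.

k ≈ 3.19, θ ≈ 1.56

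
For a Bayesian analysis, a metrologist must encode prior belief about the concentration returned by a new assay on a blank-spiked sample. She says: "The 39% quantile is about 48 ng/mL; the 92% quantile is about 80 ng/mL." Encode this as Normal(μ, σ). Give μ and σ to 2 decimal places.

For Normal(μ,σ), the p-quantile is μ + z_p·σ. Here z_{0.39} = -0.2793, z_{0.92} = 1.405.
So 48 = μ − 0.2793σ and 80 = μ + 1.405σ.
Subtracting: σ = (80 − 48)/(1.405 − (-0.2793)) = 19.00.
Then μ = 48 − (-0.2793)·19.00 = 53.31.

μ = 53.31, σ = 19.00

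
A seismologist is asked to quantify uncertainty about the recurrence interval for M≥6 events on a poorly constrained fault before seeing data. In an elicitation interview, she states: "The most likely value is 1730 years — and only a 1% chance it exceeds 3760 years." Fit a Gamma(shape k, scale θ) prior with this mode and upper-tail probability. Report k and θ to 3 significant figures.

k ≈ 9.02, θ ≈ 216

Gamma(k,θ) with k>1 has mode (k−1)θ, so θ = 1730/(k−1).
Need P(X < 3760) = 0.99 with θ tied to k this way. Start at k = 2, θ = 1730: P(X<3760) ≈ 0.639.
Too low — raise k to concentrate. Iterating converges to k ≈ 9.02.
Then θ = 1730/(9.02−1) ≈ 216.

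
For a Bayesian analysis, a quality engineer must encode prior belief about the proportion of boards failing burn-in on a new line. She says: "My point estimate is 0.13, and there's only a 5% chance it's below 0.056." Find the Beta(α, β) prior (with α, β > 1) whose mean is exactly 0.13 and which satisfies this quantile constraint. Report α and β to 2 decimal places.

With mean 0.13 fixed, write α = 0.13s, β = 0.87s where s = α+β.
Need P(θ < 0.056) = 0.05 under Beta(0.13s, 0.87s). Normal approximation: (q−m)/√(m(1−m)/s) ≈ z_{0.05} = -1.64, so s ≈ 0.13·0.87·(-1.64)²/(0.056−0.13)² = 55.9.
At s = 55.9: P(θ<0.056) ≈ 0.025. Adjusting to match 0.05 gives s ≈ 40.98.
So α = 0.13·40.98 ≈ 5.33, β = 0.87·40.98 ≈ 35.66.

α ≈ 5.33, β ≈ 35.66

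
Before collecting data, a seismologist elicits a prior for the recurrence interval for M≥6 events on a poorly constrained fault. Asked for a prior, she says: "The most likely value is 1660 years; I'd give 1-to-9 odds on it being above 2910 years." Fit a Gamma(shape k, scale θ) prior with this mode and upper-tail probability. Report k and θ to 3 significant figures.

Gamma(k,θ) with k>1 has mode (k−1)θ, so θ = 1660/(k−1).
Need P(X < 2910) = 0.9 with θ tied to k this way. Start at k = 2, θ = 1660: P(X<2910) ≈ 0.523.
Too low — raise k to concentrate. Iterating converges to k ≈ 7.03.
Then θ = 1660/(7.03−1) ≈ 275.

k ≈ 7.03, θ ≈ 275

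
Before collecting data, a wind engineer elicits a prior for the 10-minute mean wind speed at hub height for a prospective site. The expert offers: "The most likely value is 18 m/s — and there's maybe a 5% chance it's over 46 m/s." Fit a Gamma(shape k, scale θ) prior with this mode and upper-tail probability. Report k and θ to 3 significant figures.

k ≈ 4.08, θ ≈ 5.85

Gamma(k,θ) with k>1 has mode (k−1)θ, so θ = 18/(k−1).
Need P(X < 46) = 0.95 with θ tied to k this way. Start at k = 2, θ = 18: P(X<46) ≈ 0.724.
Too low — raise k to concentrate. Iterating converges to k ≈ 4.08.
Then θ = 18/(4.08−1) ≈ 5.85.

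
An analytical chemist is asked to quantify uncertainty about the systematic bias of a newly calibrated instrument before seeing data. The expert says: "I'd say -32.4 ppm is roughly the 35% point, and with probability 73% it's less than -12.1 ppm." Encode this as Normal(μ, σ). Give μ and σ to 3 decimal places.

μ = -24.563, σ = 20.338

The p-quantile of Normal(μ,σ) is μ + z_p·σ, with z_{0.35} = -0.3853 and z_{0.73} = 0.6128.
Eliminate σ: μ = (z₂·x₁ − z₁·x₂)/(z₂ − z₁) = (0.6128·-32.4 − (-0.3853)·-12.1)/0.9981 = -24.563.
Then σ = (x₂ − x₁)/(z₂ − z₁) = (-12.1 − -32.4)/0.9981 = 20.338.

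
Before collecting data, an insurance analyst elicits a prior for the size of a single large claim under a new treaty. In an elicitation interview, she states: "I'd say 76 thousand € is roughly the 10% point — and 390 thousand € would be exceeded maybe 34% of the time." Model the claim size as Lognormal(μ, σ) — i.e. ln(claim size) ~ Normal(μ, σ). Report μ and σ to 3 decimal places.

If T ~ Lognormal(μ,σ) then ln T ~ Normal(μ,σ), so the p-quantile of ln T is μ + z_p·σ.
ln(76) = 4.331 and ln(390) = 5.966; z_{0.1} = -1.282, z_{0.66} = 0.4125.
σ = (5.966 − 4.331)/(0.4125 − (-1.282)) = 0.965.
μ = 4.331 − (-1.282)·0.965 = 5.568.

μ ≈ 5.568, σ ≈ 0.965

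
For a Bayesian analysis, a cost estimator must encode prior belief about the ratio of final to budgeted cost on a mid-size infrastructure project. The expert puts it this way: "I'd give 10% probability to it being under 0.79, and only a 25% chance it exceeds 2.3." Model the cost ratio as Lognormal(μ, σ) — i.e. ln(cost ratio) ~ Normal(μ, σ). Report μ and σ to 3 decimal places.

μ ≈ 0.464, σ ≈ 0.546

If T ~ Lognormal(μ,σ) then ln T ~ Normal(μ,σ), so the p-quantile of ln T is μ + z_p·σ.
ln(0.79) = -0.2357 and ln(2.3) = 0.8329; z_{0.1} = -1.282, z_{0.75} = 0.6745.
σ = (0.8329 − -0.2357)/(0.6745 − (-1.282)) = 0.546.
μ = -0.2357 − (-1.282)·0.546 = 0.464.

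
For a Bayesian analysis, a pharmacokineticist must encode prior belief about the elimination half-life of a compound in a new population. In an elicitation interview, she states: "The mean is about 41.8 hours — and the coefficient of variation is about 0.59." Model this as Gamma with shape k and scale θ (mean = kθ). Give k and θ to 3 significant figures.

k ≈ 2.87, θ ≈ 14.6

For Gamma(k, scale θ): mean = kθ, variance = kθ², so CV = 1/√k.
CV = 0.59, hence k = 1/CV² = 2.87.
Then θ = mean/k = 41.8/2.87 = 14.6.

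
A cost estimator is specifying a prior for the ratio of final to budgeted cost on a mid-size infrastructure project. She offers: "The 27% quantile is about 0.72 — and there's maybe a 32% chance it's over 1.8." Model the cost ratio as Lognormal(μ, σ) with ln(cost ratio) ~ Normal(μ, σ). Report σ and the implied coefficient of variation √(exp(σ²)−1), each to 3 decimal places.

σ ≈ 0.848, CV ≈ 1.026

If T ~ Lognormal(μ,σ) then ln T ~ Normal(μ,σ), so the p-quantile of ln T is μ + z_p·σ.
ln(0.72) = -0.3285 and ln(1.8) = 0.5878; z_{0.27} = -0.6128, z_{0.68} = 0.4677.
σ = (0.5878 − -0.3285)/(0.4677 − (-0.6128)) = 0.848.
μ = -0.3285 − (-0.6128)·0.848 = 0.191.
CV = √(exp(σ²)−1) = √(exp(0.7191)−1) = 1.026.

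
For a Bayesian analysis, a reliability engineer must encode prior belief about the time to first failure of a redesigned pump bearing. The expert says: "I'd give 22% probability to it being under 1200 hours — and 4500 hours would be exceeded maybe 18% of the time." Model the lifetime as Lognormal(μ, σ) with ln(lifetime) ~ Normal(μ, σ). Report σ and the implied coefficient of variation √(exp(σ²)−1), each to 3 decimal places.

σ ≈ 0.783, CV ≈ 0.920

If T ~ Lognormal(μ,σ) then ln T ~ Normal(μ,σ), so the p-quantile of ln T is μ + z_p·σ.
ln(1200) = 7.09 and ln(4500) = 8.412; z_{0.22} = -0.7722, z_{0.82} = 0.9154.
σ = (8.412 − 7.09)/(0.9154 − (-0.7722)) = 0.783.
μ = 7.09 − (-0.7722)·0.783 = 7.695.
CV = √(exp(σ²)−1) = √(exp(0.6135)−1) = 0.920.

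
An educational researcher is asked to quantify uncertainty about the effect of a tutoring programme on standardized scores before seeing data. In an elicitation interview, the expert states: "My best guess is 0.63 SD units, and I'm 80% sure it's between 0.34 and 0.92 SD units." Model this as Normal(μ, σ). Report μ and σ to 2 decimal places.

μ = 0.63, σ = 0.23

A symmetric 80% interval runs μ ± z·σ with z = 1.282.
Half-width = 0.29, so σ = 0.29/1.282 = 0.23.
μ is the stated best guess, 0.63.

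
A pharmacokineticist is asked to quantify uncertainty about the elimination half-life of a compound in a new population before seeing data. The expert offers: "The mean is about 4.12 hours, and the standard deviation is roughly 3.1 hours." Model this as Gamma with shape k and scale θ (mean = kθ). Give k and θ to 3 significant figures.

k ≈ 1.77, θ ≈ 2.33

For Gamma(k, scale θ): mean = kθ, variance = kθ², so CV = 1/√k.
CV = SD/mean = 3.1/4.12 = 0.7524, hence k = 1/CV² = 1.77.
Then θ = mean/k = 4.12/1.77 = 2.33.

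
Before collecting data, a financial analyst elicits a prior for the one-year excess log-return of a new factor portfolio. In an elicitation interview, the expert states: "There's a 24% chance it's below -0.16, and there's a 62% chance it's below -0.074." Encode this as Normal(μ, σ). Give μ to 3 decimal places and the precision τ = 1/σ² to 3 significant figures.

μ = -0.100, τ = 138

The p-quantile of Normal(μ,σ) is μ + z_p·σ, with z_{0.24} = -0.7063 and z_{0.62} = 0.3055.
Eliminate σ: μ = (z₂·x₁ − z₁·x₂)/(z₂ − z₁) = (0.3055·-0.16 − (-0.7063)·-0.074)/1.012 = -0.100.
Then σ = (x₂ − x₁)/(z₂ − z₁) = (-0.074 − -0.16)/1.012 = 0.085.
Precision τ = 1/σ² = 1/0.085² = 138.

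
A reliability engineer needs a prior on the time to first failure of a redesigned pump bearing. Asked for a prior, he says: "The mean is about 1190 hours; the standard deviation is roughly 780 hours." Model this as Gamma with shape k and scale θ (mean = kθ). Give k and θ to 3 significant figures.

For Gamma(k, scale θ): mean = kθ, variance = kθ², so CV = 1/√k.
CV = SD/mean = 780/1190 = 0.6555, hence k = 1/CV² = 2.33.
Then θ = mean/k = 1190/2.33 = 511.

k ≈ 2.33, θ ≈ 511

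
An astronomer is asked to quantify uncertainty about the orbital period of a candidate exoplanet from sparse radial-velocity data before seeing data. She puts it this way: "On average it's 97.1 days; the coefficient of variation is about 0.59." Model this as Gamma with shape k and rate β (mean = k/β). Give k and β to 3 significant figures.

For Gamma(k, rate β): mean = k/β, variance = k/β², so CV = 1/√k.
CV = 0.59, hence k = 1/CV² = 2.87.
Then β = k/mean = 2.87/97.1 = 0.0296.

k ≈ 2.87, β ≈ 0.0296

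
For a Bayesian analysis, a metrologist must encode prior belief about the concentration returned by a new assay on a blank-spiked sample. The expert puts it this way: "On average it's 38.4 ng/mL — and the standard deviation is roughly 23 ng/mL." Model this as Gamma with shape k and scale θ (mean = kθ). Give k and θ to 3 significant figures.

k ≈ 2.79, θ ≈ 13.8

For Gamma(k, scale θ): mean = kθ, variance = kθ², so CV = 1/√k.
CV = SD/mean = 23/38.4 = 0.599, hence k = 1/CV² = 2.79.
Then θ = mean/k = 38.4/2.79 = 13.8.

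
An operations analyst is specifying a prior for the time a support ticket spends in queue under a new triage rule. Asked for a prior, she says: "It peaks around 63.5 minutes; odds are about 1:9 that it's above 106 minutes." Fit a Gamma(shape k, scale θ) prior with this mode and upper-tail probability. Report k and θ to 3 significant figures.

Gamma(k,θ) with k>1 has mode (k−1)θ, so θ = 63.5/(k−1).
Need P(X < 106) = 0.9 with θ tied to k this way. Start at k = 2, θ = 63.5: P(X<106) ≈ 0.497.
Too low — raise k to concentrate. Iterating converges to k ≈ 8.2.
Then θ = 63.5/(8.2−1) ≈ 8.83.

k ≈ 8.2, θ ≈ 8.83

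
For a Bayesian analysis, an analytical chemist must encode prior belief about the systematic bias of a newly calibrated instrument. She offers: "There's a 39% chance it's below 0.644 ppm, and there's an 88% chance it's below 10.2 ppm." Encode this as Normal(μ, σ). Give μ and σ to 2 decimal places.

μ = 2.48, σ = 6.57

The p-quantile of Normal(μ,σ) is μ + z_p·σ, with z_{0.39} = -0.2793 and z_{0.88} = 1.175.
Eliminate σ: μ = (z₂·x₁ − z₁·x₂)/(z₂ − z₁) = (1.175·0.644 − (-0.2793)·10.2)/1.454 = 2.48.
Then σ = (x₂ − x₁)/(z₂ − z₁) = (10.2 − 0.644)/1.454 = 6.57.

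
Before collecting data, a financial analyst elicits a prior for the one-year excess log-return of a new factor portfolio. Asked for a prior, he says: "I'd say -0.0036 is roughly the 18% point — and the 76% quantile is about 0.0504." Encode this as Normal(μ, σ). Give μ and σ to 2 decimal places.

μ = 0.03, σ = 0.03

For Normal(μ,σ), the p-quantile is μ + z_p·σ. Here z_{0.18} = -0.9154, z_{0.76} = 0.7063.
So -0.0036 = μ − 0.9154σ and 0.0504 = μ + 0.7063σ.
Subtracting: σ = (0.0504 − -0.0036)/(0.7063 − (-0.9154)) = 0.03.
Then μ = -0.0036 − (-0.9154)·0.03 = 0.03.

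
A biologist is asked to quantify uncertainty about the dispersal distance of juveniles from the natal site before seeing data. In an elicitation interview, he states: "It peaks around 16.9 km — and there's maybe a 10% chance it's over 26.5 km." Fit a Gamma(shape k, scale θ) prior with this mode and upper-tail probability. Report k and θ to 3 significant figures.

Gamma(k,θ) with k>1 has mode (k−1)θ, so θ = 16.9/(k−1).
Need P(X < 26.5) = 0.9 with θ tied to k this way. Start at k = 2, θ = 16.9: P(X<26.5) ≈ 0.465.
Too low — raise k to concentrate. Iterating converges to k ≈ 10.3.
Then θ = 16.9/(10.3−1) ≈ 1.83.

k ≈ 10.3, θ ≈ 1.83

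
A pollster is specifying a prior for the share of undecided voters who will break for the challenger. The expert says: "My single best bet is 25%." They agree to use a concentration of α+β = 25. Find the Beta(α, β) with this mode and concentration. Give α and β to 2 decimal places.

α = 6.75, β = 18.25

For α,β > 1 the Beta mode is (α−1)/(α+β−2). With α+β = 25, the mode is (α−1)/23.
Set (α−1)/23 = 0.25 → α = 1 + 0.25·23 = 6.75.
β = 25 − α = 18.25.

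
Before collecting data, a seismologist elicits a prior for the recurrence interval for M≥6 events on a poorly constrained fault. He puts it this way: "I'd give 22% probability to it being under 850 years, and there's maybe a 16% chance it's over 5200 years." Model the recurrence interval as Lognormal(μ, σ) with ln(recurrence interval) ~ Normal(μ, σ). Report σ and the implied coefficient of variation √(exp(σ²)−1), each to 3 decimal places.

If T ~ Lognormal(μ,σ) then ln T ~ Normal(μ,σ), so the p-quantile of ln T is μ + z_p·σ.
ln(850) = 6.745 and ln(5200) = 8.556; z_{0.22} = -0.7722, z_{0.84} = 0.9945.
σ = (8.556 − 6.745)/(0.9945 − (-0.7722)) = 1.025.
μ = 6.745 − (-0.7722)·1.025 = 7.537.
CV = √(exp(σ²)−1) = √(exp(1.0510)−1) = 1.364.

σ ≈ 1.025, CV ≈ 1.364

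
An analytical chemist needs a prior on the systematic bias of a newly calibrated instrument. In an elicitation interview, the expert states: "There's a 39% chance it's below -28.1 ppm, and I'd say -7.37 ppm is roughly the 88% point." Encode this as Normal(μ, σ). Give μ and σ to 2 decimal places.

μ = -24.12, σ = 14.25

The p-quantile of Normal(μ,σ) is μ + z_p·σ, with z_{0.39} = -0.2793 and z_{0.88} = 1.175.
Eliminate σ: μ = (z₂·x₁ − z₁·x₂)/(z₂ − z₁) = (1.175·-28.1 − (-0.2793)·-7.37)/1.454 = -24.12.
Then σ = (x₂ − x₁)/(z₂ − z₁) = (-7.37 − -28.1)/1.454 = 14.25.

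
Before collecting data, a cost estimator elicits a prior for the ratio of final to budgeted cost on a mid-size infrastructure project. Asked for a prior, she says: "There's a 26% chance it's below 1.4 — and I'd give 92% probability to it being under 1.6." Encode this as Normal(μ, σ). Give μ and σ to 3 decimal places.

The p-quantile of Normal(μ,σ) is μ + z_p·σ, with z_{0.26} = -0.6433 and z_{0.92} = 1.405.
Eliminate σ: μ = (z₂·x₁ − z₁·x₂)/(z₂ − z₁) = (1.405·1.4 − (-0.6433)·1.6)/2.048 = 1.463.
Then σ = (x₂ − x₁)/(z₂ − z₁) = (1.6 − 1.4)/2.048 = 0.098.

μ = 1.463, σ = 0.098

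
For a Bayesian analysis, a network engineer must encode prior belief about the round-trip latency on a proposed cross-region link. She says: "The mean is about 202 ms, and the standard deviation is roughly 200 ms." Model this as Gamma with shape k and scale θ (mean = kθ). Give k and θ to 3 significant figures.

k ≈ 1.02, θ ≈ 198

For Gamma(k, scale θ): mean = kθ, variance = kθ², so CV = 1/√k.
CV = SD/mean = 200/202 = 0.9901, hence k = 1/CV² = 1.02.
Then θ = mean/k = 202/1.02 = 198.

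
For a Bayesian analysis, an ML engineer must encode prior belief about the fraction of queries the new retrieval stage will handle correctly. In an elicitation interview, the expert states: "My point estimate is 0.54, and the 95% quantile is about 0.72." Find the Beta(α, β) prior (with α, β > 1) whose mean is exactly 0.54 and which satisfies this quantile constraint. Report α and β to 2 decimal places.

With mean 0.54 fixed, write α = 0.54s, β = 0.46s where s = α+β.
Need P(θ < 0.72) = 0.95 under Beta(0.54s, 0.46s). Normal approximation: (q−m)/√(m(1−m)/s) ≈ z_{0.95} = 1.64, so s ≈ 0.54·0.46·(1.64)²/(0.72−0.54)² = 20.7.
At s = 20.7: P(θ<0.72) ≈ 0.956. Adjusting to match 0.95 gives s ≈ 19.29.
So α = 0.54·19.29 ≈ 10.42, β = 0.46·19.29 ≈ 8.87.

α ≈ 10.42, β ≈ 8.87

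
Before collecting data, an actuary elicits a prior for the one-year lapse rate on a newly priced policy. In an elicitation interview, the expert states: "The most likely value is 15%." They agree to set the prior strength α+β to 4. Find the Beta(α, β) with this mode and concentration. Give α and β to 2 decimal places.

α = 1.30, β = 2.70

For α,β > 1 the Beta mode is (α−1)/(α+β−2). With α+β = 4, the mode is (α−1)/2.
Set (α−1)/2 = 0.15 → α = 1 + 0.15·2 = 1.30.
β = 4 − α = 2.70.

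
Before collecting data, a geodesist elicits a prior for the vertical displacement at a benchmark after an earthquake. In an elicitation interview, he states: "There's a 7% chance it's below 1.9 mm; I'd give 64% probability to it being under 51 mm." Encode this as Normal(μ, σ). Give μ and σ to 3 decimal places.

μ = 41.405, σ = 26.768

The p-quantile of Normal(μ,σ) is μ + z_p·σ, with z_{0.07} = -1.476 and z_{0.64} = 0.3585.
Eliminate σ: μ = (z₂·x₁ − z₁·x₂)/(z₂ − z₁) = (0.3585·1.9 − (-1.476)·51)/1.834 = 41.405.
Then σ = (x₂ − x₁)/(z₂ − z₁) = (51 − 1.9)/1.834 = 26.768.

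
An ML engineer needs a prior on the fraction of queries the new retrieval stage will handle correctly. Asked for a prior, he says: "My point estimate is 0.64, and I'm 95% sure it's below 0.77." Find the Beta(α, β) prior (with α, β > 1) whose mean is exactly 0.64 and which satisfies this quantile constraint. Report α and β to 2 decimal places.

With mean 0.64 fixed, write α = 0.64s, β = 0.36s where s = α+β.
Need P(θ < 0.77) = 0.95 under Beta(0.64s, 0.36s). Normal approximation: (q−m)/√(m(1−m)/s) ≈ z_{0.95} = 1.64, so s ≈ 0.64·0.36·(1.64)²/(0.77−0.64)² = 36.9.
At s = 36.9: P(θ<0.77) ≈ 0.959. Adjusting to match 0.95 gives s ≈ 33.32.
So α = 0.64·33.32 ≈ 21.32, β = 0.36·33.32 ≈ 11.99.

α ≈ 21.32, β ≈ 11.99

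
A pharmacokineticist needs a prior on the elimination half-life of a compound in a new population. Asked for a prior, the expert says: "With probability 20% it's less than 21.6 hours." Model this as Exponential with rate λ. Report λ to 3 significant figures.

λ ≈ 0.0103

P(T < 21.6) = 1 − e^(−λ·21.6) = 0.2, so λ = −ln(1−0.2)/21.6 = −ln(0.8)/21.6 = 0.0103.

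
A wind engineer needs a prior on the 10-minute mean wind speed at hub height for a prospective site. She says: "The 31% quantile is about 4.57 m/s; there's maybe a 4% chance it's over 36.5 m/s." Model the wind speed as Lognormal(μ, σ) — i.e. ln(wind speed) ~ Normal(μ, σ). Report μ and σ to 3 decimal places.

If T ~ Lognormal(μ,σ) then ln T ~ Normal(μ,σ), so the p-quantile of ln T is μ + z_p·σ.
ln(4.57) = 1.52 and ln(36.5) = 3.597; z_{0.31} = -0.4959, z_{0.96} = 1.751.
σ = (3.597 − 1.52)/(1.751 − (-0.4959)) = 0.925.
μ = 1.52 − (-0.4959)·0.925 = 1.978.

μ ≈ 1.978, σ ≈ 0.925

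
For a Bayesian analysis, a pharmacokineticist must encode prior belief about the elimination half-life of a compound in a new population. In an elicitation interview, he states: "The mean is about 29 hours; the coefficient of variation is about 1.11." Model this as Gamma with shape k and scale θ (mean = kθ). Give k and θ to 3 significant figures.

For Gamma(k, scale θ): mean = kθ, variance = kθ², so CV = 1/√k.
CV = 1.11, hence k = 1/CV² = 0.812.
Then θ = mean/k = 29/0.812 = 35.7.

k ≈ 0.812, θ ≈ 35.7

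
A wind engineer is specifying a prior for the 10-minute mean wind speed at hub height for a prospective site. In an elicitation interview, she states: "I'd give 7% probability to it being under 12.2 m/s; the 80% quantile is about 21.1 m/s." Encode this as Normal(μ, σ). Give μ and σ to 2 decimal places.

For Normal(μ,σ), the p-quantile is μ + z_p·σ. Here z_{0.07} = -1.476, z_{0.8} = 0.8416.
So 12.2 = μ − 1.476σ and 21.1 = μ + 0.8416σ.
Subtracting: σ = (21.1 − 12.2)/(0.8416 − (-1.476)) = 3.84.
Then μ = 12.2 − (-1.476)·3.84 = 17.87.

μ = 17.87, σ = 3.84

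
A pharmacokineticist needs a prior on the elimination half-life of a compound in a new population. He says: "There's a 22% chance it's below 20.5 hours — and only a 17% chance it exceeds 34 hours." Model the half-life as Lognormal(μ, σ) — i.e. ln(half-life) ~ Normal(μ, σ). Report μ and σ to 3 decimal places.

If T ~ Lognormal(μ,σ) then ln T ~ Normal(μ,σ), so the p-quantile of ln T is μ + z_p·σ.
ln(20.5) = 3.02 and ln(34) = 3.526; z_{0.22} = -0.7722, z_{0.83} = 0.9542.
σ = (3.526 − 3.02)/(0.9542 − (-0.7722)) = 0.293.
μ = 3.02 − (-0.7722)·0.293 = 3.247.

μ ≈ 3.247, σ ≈ 0.293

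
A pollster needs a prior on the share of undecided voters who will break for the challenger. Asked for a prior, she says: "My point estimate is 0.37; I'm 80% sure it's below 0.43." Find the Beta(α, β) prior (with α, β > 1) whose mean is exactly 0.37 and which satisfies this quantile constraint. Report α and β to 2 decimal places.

α ≈ 16.68, β ≈ 28.40

With mean 0.37 fixed, write α = 0.37s, β = 0.63s where s = α+β.
Need P(θ < 0.43) = 0.8 under Beta(0.37s, 0.63s). Normal approximation: (q−m)/√(m(1−m)/s) ≈ z_{0.8} = 0.842, so s ≈ 0.37·0.63·(0.842)²/(0.43−0.37)² = 45.9.
At s = 45.9: P(θ<0.43) ≈ 0.802. Adjusting to match 0.8 gives s ≈ 45.08.
So α = 0.37·45.08 ≈ 16.68, β = 0.63·45.08 ≈ 28.40.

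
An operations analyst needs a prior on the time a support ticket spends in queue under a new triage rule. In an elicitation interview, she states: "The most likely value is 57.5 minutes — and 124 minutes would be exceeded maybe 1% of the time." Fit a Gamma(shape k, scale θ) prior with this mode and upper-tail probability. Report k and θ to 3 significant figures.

k ≈ 9.2, θ ≈ 7.02

Gamma(k,θ) with k>1 has mode (k−1)θ, so θ = 57.5/(k−1).
Need P(X < 124) = 0.99 with θ tied to k this way. Start at k = 2, θ = 57.5: P(X<124) ≈ 0.635.
Too low — raise k to concentrate. Iterating converges to k ≈ 9.2.
Then θ = 57.5/(9.2−1) ≈ 7.02.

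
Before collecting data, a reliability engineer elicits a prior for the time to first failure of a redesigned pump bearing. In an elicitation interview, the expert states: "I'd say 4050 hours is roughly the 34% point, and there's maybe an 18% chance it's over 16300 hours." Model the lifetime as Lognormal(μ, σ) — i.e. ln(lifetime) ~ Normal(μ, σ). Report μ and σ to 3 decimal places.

If T ~ Lognormal(μ,σ) then ln T ~ Normal(μ,σ), so the p-quantile of ln T is μ + z_p·σ.
ln(4050) = 8.306 and ln(16300) = 9.699; z_{0.34} = -0.4125, z_{0.82} = 0.9154.
σ = (9.699 − 8.306)/(0.9154 − (-0.4125)) = 1.049.
μ = 8.306 − (-0.4125)·1.049 = 8.739.

μ ≈ 8.739, σ ≈ 1.049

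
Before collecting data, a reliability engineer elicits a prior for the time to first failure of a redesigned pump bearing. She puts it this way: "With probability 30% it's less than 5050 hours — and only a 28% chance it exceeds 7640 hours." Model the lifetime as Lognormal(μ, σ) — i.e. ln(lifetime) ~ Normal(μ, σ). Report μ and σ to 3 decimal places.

μ ≈ 8.723, σ ≈ 0.374

If T ~ Lognormal(μ,σ) then ln T ~ Normal(μ,σ), so the p-quantile of ln T is μ + z_p·σ.
ln(5050) = 8.527 and ln(7640) = 8.941; z_{0.3} = -0.5244, z_{0.72} = 0.5828.
σ = (8.941 − 8.527)/(0.5828 − (-0.5244)) = 0.374.
μ = 8.527 − (-0.5244)·0.374 = 8.723.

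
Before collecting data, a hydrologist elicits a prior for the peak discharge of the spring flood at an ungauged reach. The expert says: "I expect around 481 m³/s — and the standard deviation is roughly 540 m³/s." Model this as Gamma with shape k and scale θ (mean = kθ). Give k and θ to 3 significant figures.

For Gamma(k, scale θ): mean = kθ, variance = kθ², so CV = 1/√k.
CV = SD/mean = 540/481 = 1.123, hence k = 1/CV² = 0.793.
Then θ = mean/k = 481/0.793 = 606.

k ≈ 0.793, θ ≈ 606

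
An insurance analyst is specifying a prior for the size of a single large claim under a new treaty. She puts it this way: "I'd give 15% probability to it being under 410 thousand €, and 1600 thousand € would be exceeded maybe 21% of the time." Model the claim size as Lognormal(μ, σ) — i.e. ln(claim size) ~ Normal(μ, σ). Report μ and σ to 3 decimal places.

μ ≈ 6.782, σ ≈ 0.739

If T ~ Lognormal(μ,σ) then ln T ~ Normal(μ,σ), so the p-quantile of ln T is μ + z_p·σ.
ln(410) = 6.016 and ln(1600) = 7.378; z_{0.15} = -1.036, z_{0.79} = 0.8064.
σ = (7.378 − 6.016)/(0.8064 − (-1.036)) = 0.739.
μ = 6.016 − (-1.036)·0.739 = 6.782.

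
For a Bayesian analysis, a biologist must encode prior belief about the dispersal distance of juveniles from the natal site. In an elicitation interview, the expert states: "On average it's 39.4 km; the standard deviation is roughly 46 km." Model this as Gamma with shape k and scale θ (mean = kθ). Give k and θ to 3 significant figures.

k ≈ 0.734, θ ≈ 53.7

For Gamma(k, scale θ): mean = kθ, variance = kθ², so CV = 1/√k.
CV = SD/mean = 46/39.4 = 1.168, hence k = 1/CV² = 0.734.
Then θ = mean/k = 39.4/0.734 = 53.7.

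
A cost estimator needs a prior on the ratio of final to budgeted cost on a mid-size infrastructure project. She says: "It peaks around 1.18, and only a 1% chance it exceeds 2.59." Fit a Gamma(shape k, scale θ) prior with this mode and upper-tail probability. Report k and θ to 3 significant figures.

Gamma(k,θ) with k>1 has mode (k−1)θ, so θ = 1.18/(k−1).
Need P(X < 2.59) = 0.99 with θ tied to k this way. Start at k = 2, θ = 1.18: P(X<2.59) ≈ 0.644.
Too low — raise k to concentrate. Iterating converges to k ≈ 8.8.
Then θ = 1.18/(8.8−1) ≈ 0.151.

k ≈ 8.8, θ ≈ 0.151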